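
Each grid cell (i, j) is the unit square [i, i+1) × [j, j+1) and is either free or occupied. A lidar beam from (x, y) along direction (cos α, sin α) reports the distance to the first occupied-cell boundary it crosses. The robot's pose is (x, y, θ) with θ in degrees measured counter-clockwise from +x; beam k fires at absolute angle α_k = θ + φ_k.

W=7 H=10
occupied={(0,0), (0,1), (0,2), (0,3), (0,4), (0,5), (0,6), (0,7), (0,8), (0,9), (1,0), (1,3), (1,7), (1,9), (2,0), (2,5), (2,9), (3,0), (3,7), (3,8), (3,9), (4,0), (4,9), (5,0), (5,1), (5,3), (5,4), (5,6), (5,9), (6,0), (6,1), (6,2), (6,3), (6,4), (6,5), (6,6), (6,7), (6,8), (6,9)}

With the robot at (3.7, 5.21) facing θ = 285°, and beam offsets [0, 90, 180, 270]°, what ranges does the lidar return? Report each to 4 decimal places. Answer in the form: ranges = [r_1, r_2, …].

beam 1: φ=0°, α=285°
  d=(0.2588,-0.9659)  start (3,5)  tX=1.1591 tY=0.2174  stride 1/|dx|=3.8637 1/|dy|=1.0353
    cross y-line → (3,4), t=0.2174
    cross x-line → (4,4), t=1.1591
    cross y-line → (4,3), t=1.2527
    cross y-line → (4,2), t=2.2880
    cross y-line → (4,1), t=3.3232
    cross y-line → (4,0), t=4.3585 (wall)
  → r_1 = 4.3585
beam 2: φ=90°, α=15°
  d=(0.9659,0.2588)  start (3,5)  tX=0.3106 tY=3.0523  stride 1/|dx|=1.0353 1/|dy|=3.8637
    cross x-line → (4,5), t=0.3106
    cross x-line → (5,5), t=1.3459
    cross x-line → (6,5), t=2.3811 (wall)
  → r_2 = 2.3811
beam 3: φ=180°, α=105°
  d=(-0.2588,0.9659)  start (3,5)  tX=2.7046 tY=0.8179  stride 1/|dx|=3.8637 1/|dy|=1.0353
    cross y-line → (3,6), t=0.8179
    cross y-line → (3,7), t=1.8531 (wall)
  → r_3 = 1.8531
beam 4: φ=270°, α=195°
  d=(-0.9659,-0.2588)  start (3,5)  tX=0.7247 tY=0.8114  stride 1/|dx|=1.0353 1/|dy|=3.8637
    cross x-line → (2,5), t=0.7247 (wall)
  → r_4 = 0.7247

ranges = [4.3585, 2.3811, 1.8531, 0.7247]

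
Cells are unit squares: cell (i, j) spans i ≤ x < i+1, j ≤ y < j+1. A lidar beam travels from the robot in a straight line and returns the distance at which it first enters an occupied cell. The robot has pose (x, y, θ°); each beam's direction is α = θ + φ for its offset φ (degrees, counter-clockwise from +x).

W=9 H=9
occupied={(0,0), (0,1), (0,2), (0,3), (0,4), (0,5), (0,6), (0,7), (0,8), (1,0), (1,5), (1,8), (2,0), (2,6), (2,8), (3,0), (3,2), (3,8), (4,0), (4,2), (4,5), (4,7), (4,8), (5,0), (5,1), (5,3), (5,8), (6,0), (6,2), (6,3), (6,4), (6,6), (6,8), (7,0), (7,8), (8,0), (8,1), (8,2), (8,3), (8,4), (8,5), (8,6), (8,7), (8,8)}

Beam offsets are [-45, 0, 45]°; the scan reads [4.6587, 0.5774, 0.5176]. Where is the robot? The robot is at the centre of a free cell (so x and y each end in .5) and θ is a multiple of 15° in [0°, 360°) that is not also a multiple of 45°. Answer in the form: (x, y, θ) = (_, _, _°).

(x, y, θ) = (5.5, 4.5, 240°)

Candidates: 37 free-cell centres × 16 headings = 592 poses. Raycast each; keep the one whose scan matches to 4 dp.
  (3.5, 7.5, 15°): beam 1 = 0.5774 ≠ 4.6587 ✗
  (7.5, 2.5, 105°): beam 1 = 1.0000 ≠ 4.6587 ✗
  (7.5, 6.5, 195°): beam 1 = 0.5774 ≠ 4.6587 ✗
  (6.5, 1.5, 150°): beam 1 = 0.5176 ≠ 4.6587 ✗
  (7.5, 6.5, 75°): beam 1 = 0.5774 ≠ 4.6587 ✗
  …
  (5.5, 4.5, 240°): r_1=4.6587, r_2=0.5774, r_3=0.5176 — all match ✓
Unique over the lattice → pose = (5.5, 4.5, 240°).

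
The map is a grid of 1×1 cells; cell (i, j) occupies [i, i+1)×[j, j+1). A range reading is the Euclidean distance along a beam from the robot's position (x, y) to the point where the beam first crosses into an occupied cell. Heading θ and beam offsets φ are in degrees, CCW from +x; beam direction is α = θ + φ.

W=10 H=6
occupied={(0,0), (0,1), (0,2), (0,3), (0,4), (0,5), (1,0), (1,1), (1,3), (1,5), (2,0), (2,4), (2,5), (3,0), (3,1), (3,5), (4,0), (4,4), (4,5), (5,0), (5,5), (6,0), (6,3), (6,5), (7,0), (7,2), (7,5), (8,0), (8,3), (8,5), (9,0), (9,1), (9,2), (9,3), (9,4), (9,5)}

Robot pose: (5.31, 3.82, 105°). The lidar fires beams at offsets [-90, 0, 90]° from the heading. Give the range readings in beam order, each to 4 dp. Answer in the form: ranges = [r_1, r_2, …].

ranges = [3.8202, 1.1977, 4.4620]

beam 1: φ=-90°, α=15°
  cosα=0.9659 sinα=0.2588 | (5,3) | tMaxX 0.7143 tMaxY 0.6955 | tΔX 1.0353 tΔY 3.8637
    t=0.6955 [y] (5,4)
    t=0.7143 [x] (6,4)
    t=1.7496 [x] (7,4)
    t=2.7849 [x] (8,4)
    t=3.8202 [x] (9,4) — stop
  → r_1 = 3.8202
beam 2: φ=0°, α=105°
  cosα=-0.2588 sinα=0.9659 | (5,3) | tMaxX 1.1977 tMaxY 0.1863 | tΔX 3.8637 tΔY 1.0353
    t=0.1863 [y] (5,4)
    t=1.1977 [x] (4,4) — stop
  → r_2 = 1.1977
beam 3: φ=90°, α=195°
  cosα=-0.9659 sinα=-0.2588 | (5,3) | tMaxX 0.3209 tMaxY 3.1682 | tΔX 1.0353 tΔY 3.8637
    t=0.3209 [x] (4,3)
    t=1.3562 [x] (3,3)
    t=2.3915 [x] (2,3)
    t=3.1682 [y] (2,2)
    t=3.4268 [x] (1,2)
    t=4.4620 [x] (0,2) — stop
  → r_3 = 4.4620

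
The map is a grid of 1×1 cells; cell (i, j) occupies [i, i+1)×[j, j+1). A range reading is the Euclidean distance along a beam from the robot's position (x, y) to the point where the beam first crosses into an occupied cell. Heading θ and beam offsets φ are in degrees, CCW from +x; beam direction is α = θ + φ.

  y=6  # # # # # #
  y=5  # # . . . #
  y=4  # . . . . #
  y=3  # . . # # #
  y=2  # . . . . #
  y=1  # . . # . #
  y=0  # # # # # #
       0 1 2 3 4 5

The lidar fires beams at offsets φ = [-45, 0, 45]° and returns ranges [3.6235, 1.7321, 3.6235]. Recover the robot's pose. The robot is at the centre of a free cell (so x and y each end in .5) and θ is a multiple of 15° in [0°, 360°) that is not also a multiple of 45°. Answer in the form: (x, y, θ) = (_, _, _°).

Candidates: 16 free-cell centres × 16 headings = 256 poses. Raycast each; keep the one whose scan matches to 4 dp.
  (3.5, 5.5, 210°): beam 1 = 1.5529 ≠ 3.6235 ✗
  (3.5, 2.5, 255°): beam 1 = 2.8868 ≠ 3.6235 ✗
  (3.5, 5.5, 345°): beam 1 = 1.7321 ≠ 3.6235 ✗
  (2.5, 5.5, 75°): beam 1 = 1.0000 ≠ 3.6235 ✗
  …
  (1.5, 4.5, 330°): r_1=3.6235, r_2=1.7321, r_3=3.6235 — all match ✓
Unique over the lattice → pose = (1.5, 4.5, 330°).

(x, y, θ) = (1.5, 4.5, 330°)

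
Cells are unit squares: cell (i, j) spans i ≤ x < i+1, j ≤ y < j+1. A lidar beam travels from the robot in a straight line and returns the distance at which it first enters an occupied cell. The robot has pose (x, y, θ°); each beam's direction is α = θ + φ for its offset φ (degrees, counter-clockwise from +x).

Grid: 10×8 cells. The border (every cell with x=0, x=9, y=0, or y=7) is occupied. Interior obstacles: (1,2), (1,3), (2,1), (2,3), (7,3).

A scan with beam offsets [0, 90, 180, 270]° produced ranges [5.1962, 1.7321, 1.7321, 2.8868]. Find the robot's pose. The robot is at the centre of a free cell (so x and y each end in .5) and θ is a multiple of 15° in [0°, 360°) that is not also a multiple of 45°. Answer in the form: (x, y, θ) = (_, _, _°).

Enumerate (i+0.5, j+0.5, θ) over the 43 free cells and 16 admissible headings. For each, cast all 4 beams and compare to the given ranges.
  (1.5, 1.5, 150°): beam 1 = 0.5774 ≠ 5.1962 ✗
  (1.5, 6.5, 195°): beam 1 = 0.5176 ≠ 5.1962 ✗
  (4.5, 1.5, 285°): beam 1 = 0.5176 ≠ 5.1962 ✗
  (2.5, 6.5, 165°): beam 1 = 1.5529 ≠ 5.1962 ✗
  (3.5, 2.5, 15°): beam 1 = 3.6235 ≠ 5.1962 ✗
  …
  (4.5, 2.5, 120°): r_1=5.1962, r_2=1.7321, r_3=1.7321, r_4=2.8868 — all match ✓
Unique over the lattice → pose = (4.5, 2.5, 120°).

(x, y, θ) = (4.5, 2.5, 120°)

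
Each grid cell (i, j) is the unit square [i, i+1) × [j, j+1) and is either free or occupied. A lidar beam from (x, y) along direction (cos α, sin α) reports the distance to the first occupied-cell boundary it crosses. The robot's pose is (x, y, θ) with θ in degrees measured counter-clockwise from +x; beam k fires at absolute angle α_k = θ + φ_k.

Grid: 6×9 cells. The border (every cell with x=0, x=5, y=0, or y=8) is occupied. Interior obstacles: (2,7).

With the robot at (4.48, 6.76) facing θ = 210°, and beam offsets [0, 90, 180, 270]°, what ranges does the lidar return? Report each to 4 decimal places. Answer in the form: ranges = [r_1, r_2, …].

beam 1: φ=0°, α=210°
  d=(-0.8660,-0.5000)  start (4,6)  tX=0.5543 tY=1.5200  stride 1/|dx|=1.1547 1/|dy|=2.0000
    cross x-line → (3,6), t=0.5543
    cross y-line → (3,5), t=1.5200
    cross x-line → (2,5), t=1.7090
    cross x-line → (1,5), t=2.8637
    cross y-line → (1,4), t=3.5200
    cross x-line → (0,4), t=4.0184 (wall)
  → r_1 = 4.0184
beam 2: φ=90°, α=300°
  d=(0.5000,-0.8660)  start (4,6)  tX=1.0400 tY=0.8776  stride 1/|dx|=2.0000 1/|dy|=1.1547
    cross y-line → (4,5), t=0.8776
    cross x-line → (5,5), t=1.0400 (wall)
  → r_2 = 1.0400
beam 3: φ=180°, α=30°
  d=(0.8660,0.5000)  start (4,6)  tX=0.6004 tY=0.4800  stride 1/|dx|=1.1547 1/|dy|=2.0000
    cross y-line → (4,7), t=0.4800
    cross x-line → (5,7), t=0.6004 (wall)
  → r_3 = 0.6004
beam 4: φ=270°, α=120°
  d=(-0.5000,0.8660)  start (4,6)  tX=0.9600 tY=0.2771  stride 1/|dx|=2.0000 1/|dy|=1.1547
    cross y-line → (4,7), t=0.2771
    cross x-line → (3,7), t=0.9600
    cross y-line → (3,8), t=1.4318 (wall)
  → r_4 = 1.4318

ranges = [4.0184, 1.0400, 0.6004, 1.4318]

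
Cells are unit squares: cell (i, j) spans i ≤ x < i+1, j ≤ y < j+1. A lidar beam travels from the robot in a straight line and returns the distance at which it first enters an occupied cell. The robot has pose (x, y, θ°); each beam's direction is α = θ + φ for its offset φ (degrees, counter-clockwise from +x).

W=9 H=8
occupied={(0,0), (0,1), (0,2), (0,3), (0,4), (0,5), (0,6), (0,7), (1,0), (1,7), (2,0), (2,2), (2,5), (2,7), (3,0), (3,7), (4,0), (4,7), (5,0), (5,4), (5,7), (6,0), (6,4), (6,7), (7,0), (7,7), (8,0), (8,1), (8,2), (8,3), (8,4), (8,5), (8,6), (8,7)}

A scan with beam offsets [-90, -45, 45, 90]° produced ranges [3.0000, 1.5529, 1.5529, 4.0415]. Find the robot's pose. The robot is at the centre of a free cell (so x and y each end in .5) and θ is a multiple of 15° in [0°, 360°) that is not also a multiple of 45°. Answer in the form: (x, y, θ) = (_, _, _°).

(x, y, θ) = (4.5, 5.5, 120°)

Candidates: 38 free-cell centres × 16 headings = 608 poses. Raycast each; keep the one whose scan matches to 4 dp.
  (4.5, 5.5, 240°): beam 3 = 4.6587 ≠ 1.5529 ✗
  (6.5, 6.5, 150°): beam 1 = 0.5774 ≠ 3.0000 ✗
  (6.5, 6.5, 240°): beam 1 = 1.0000 ≠ 3.0000 ✗
  (4.5, 3.5, 285°): beam 1 = 1.9319 ≠ 3.0000 ✗
  …
  (4.5, 5.5, 120°): r_1=3.0000, r_2=1.5529, r_3=1.5529, r_4=4.0415 — all match ✓
Unique over the lattice → pose = (4.5, 5.5, 120°).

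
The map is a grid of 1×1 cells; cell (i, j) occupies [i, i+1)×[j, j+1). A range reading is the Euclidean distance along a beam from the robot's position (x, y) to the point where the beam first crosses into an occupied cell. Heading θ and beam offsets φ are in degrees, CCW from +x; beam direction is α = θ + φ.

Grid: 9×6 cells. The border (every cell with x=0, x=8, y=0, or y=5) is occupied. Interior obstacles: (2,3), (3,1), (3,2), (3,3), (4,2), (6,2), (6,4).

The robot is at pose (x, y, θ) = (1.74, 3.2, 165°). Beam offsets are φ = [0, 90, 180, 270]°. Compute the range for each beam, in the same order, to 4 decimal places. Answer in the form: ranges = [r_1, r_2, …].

ranges = [0.7661, 2.2776, 0.2692, 1.8635]

beam 1: φ=0°, α=165°
  dir = (cos 165°, sin 165°) = (-0.9659, 0.2588); from cell (1,3)
  next x-line at t=0.7661, next y-line at t=3.0910; Δt_x=1.0353, Δt_y=3.8637
    x: enter (0,3) at t=0.7661 ← occupied
  → r_1 = 0.7661
beam 2: φ=90°, α=255°
  dir = (cos 255°, sin 255°) = (-0.2588, -0.9659); from cell (1,3)
  next x-line at t=2.8591, next y-line at t=0.2071; Δt_x=3.8637, Δt_y=1.0353
    y: enter (1,2) at t=0.2071
    y: enter (1,1) at t=1.2423
    y: enter (1,0) at t=2.2776 ← occupied
  → r_2 = 2.2776
beam 3: φ=180°, α=345°
  dir = (cos 345°, sin 345°) = (0.9659, -0.2588); from cell (1,3)
  next x-line at t=0.2692, next y-line at t=0.7727; Δt_x=1.0353, Δt_y=3.8637
    x: enter (2,3) at t=0.2692 ← occupied
  → r_3 = 0.2692
beam 4: φ=270°, α=75°
  dir = (cos 75°, sin 75°) = (0.2588, 0.9659); from cell (1,3)
  next x-line at t=1.0046, next y-line at t=0.8282; Δt_x=3.8637, Δt_y=1.0353
    y: enter (1,4) at t=0.8282
    x: enter (2,4) at t=1.0046
    y: enter (2,5) at t=1.8635 ← occupied
  → r_4 = 1.8635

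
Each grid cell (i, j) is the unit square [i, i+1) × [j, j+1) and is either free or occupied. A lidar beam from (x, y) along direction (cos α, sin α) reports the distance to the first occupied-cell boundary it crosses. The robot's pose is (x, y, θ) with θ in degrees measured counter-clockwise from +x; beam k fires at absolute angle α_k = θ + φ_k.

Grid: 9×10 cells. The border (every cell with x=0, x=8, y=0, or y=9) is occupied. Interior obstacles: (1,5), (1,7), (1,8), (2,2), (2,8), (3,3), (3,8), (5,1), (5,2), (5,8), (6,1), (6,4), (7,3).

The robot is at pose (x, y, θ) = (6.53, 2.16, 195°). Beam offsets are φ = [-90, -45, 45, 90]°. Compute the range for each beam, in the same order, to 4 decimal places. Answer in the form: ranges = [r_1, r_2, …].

ranges = [1.9049, 0.6120, 0.1848, 0.1656]

beam 1: φ=-90°, α=105°
  d=(-0.2588,0.9659)  start (6,2)  tX=2.0478 tY=0.8696  stride 1/|dx|=3.8637 1/|dy|=1.0353
    cross y-line → (6,3), t=0.8696
    cross y-line → (6,4), t=1.9049 (wall)
  → r_1 = 1.9049
beam 2: φ=-45°, α=150°
  d=(-0.8660,0.5000)  start (6,2)  tX=0.6120 tY=1.6800  stride 1/|dx|=1.1547 1/|dy|=2.0000
    cross x-line → (5,2), t=0.6120 (wall)
  → r_2 = 0.6120
beam 3: φ=45°, α=240°
  d=(-0.5000,-0.8660)  start (6,2)  tX=1.0600 tY=0.1848  stride 1/|dx|=2.0000 1/|dy|=1.1547
    cross y-line → (6,1), t=0.1848 (wall)
  → r_3 = 0.1848
beam 4: φ=90°, α=285°
  d=(0.2588,-0.9659)  start (6,2)  tX=1.8159 tY=0.1656  stride 1/|dx|=3.8637 1/|dy|=1.0353
    cross y-line → (6,1), t=0.1656 (wall)
  → r_4 = 0.1656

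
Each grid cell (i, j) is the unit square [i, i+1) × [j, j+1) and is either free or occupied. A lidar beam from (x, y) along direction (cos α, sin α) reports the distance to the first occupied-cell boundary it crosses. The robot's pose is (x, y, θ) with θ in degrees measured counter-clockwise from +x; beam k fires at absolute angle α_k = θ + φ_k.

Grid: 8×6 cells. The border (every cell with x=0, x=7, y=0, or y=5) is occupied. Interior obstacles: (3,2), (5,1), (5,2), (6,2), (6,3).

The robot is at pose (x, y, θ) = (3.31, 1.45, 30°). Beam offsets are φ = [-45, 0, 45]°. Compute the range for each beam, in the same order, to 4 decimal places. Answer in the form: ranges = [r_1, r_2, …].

ranges = [1.7387, 1.9514, 0.5694]

beam 1: φ=-45°, α=345°
  cosα=0.9659 sinα=-0.2588 | (3,1) | tMaxX 0.7143 tMaxY 1.7387 | tΔX 1.0353 tΔY 3.8637
    t=0.7143 [x] (4,1)
    t=1.7387 [y] (4,0) — stop
  → r_1 = 1.7387
beam 2: φ=0°, α=30°
  cosα=0.8660 sinα=0.5000 | (3,1) | tMaxX 0.7967 tMaxY 1.1000 | tΔX 1.1547 tΔY 2.0000
    t=0.7967 [x] (4,1)
    t=1.1000 [y] (4,2)
    t=1.9514 [x] (5,2) — stop
  → r_2 = 1.9514
beam 3: φ=45°, α=75°
  cosα=0.2588 sinα=0.9659 | (3,1) | tMaxX 2.6660 tMaxY 0.5694 | tΔX 3.8637 tΔY 1.0353
    t=0.5694 [y] (3,2) — stop
  → r_3 = 0.5694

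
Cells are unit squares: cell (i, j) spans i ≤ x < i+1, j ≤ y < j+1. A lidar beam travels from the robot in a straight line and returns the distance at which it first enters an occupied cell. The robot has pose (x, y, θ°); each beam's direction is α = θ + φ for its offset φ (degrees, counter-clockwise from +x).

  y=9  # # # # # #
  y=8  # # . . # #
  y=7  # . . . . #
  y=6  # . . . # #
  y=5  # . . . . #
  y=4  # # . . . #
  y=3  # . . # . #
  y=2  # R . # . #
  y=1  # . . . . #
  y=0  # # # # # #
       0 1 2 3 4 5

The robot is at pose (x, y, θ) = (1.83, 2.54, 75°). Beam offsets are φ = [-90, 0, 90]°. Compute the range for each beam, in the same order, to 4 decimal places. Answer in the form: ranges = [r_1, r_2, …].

ranges = [1.2113, 6.6879, 0.8593]

beam 1: φ=-90°, α=345°
  d=(0.9659,-0.2588)  start (1,2)  tX=0.1760 tY=2.0864  stride 1/|dx|=1.0353 1/|dy|=3.8637
    cross x-line → (2,2), t=0.1760
    cross x-line → (3,2), t=1.2113 (wall)
  → r_1 = 1.2113
beam 2: φ=0°, α=75°
  d=(0.2588,0.9659)  start (1,2)  tX=0.6568 tY=0.4762  stride 1/|dx|=3.8637 1/|dy|=1.0353
    cross y-line → (1,3), t=0.4762
    cross x-line → (2,3), t=0.6568
    cross y-line → (2,4), t=1.5115
    cross y-line → (2,5), t=2.5468
    cross y-line → (2,6), t=3.5821
    cross x-line → (3,6), t=4.5205
    cross y-line → (3,7), t=4.6173
    cross y-line → (3,8), t=5.6526
    cross y-line → (3,9), t=6.6879 (wall)
  → r_2 = 6.6879
beam 3: φ=90°, α=165°
  d=(-0.9659,0.2588)  start (1,2)  tX=0.8593 tY=1.7773  stride 1/|dx|=1.0353 1/|dy|=3.8637
    cross x-line → (0,2), t=0.8593 (wall)
  → r_3 = 0.8593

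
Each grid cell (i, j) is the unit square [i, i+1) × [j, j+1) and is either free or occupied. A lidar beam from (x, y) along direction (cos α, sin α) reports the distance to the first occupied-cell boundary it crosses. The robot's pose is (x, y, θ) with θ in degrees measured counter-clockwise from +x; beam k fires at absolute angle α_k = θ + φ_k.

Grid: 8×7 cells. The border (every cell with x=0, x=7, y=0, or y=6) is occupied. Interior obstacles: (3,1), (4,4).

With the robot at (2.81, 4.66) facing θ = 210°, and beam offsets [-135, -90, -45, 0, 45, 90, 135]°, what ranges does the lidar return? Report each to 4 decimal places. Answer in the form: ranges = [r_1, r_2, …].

beam 1: φ=-135°, α=75°
  cosα=0.2588 sinα=0.9659 | (2,4) | tMaxX 0.7341 tMaxY 0.3520 | tΔX 3.8637 tΔY 1.0353
    t=0.3520 [y] (2,5)
    t=0.7341 [x] (3,5)
    t=1.3873 [y] (3,6) — stop
  → r_1 = 1.3873
beam 2: φ=-90°, α=120°
  cosα=-0.5000 sinα=0.8660 | (2,4) | tMaxX 1.6200 tMaxY 0.3926 | tΔX 2.0000 tΔY 1.1547
    t=0.3926 [y] (2,5)
    t=1.5473 [y] (2,6) — stop
  → r_2 = 1.5473
beam 3: φ=-45°, α=165°
  cosα=-0.9659 sinα=0.2588 | (2,4) | tMaxX 0.8386 tMaxY 1.3137 | tΔX 1.0353 tΔY 3.8637
    t=0.8386 [x] (1,4)
    t=1.3137 [y] (1,5)
    t=1.8738 [x] (0,5) — stop
  → r_3 = 1.8738
beam 4: φ=0°, α=210°
  cosα=-0.8660 sinα=-0.5000 | (2,4) | tMaxX 0.9353 tMaxY 1.3200 | tΔX 1.1547 tΔY 2.0000
    t=0.9353 [x] (1,4)
    t=1.3200 [y] (1,3)
    t=2.0900 [x] (0,3) — stop
  → r_4 = 2.0900
beam 5: φ=45°, α=255°
  cosα=-0.2588 sinα=-0.9659 | (2,4) | tMaxX 3.1296 tMaxY 0.6833 | tΔX 3.8637 tΔY 1.0353
    t=0.6833 [y] (2,3)
    t=1.7186 [y] (2,2)
    t=2.7538 [y] (2,1)
    t=3.1296 [x] (1,1)
    t=3.7891 [y] (1,0) — stop
  → r_5 = 3.7891
beam 6: φ=90°, α=300°
  cosα=0.5000 sinα=-0.8660 | (2,4) | tMaxX 0.3800 tMaxY 0.7621 | tΔX 2.0000 tΔY 1.1547
    t=0.3800 [x] (3,4)
    t=0.7621 [y] (3,3)
    t=1.9168 [y] (3,2)
    t=2.3800 [x] (4,2)
    t=3.0715 [y] (4,1)
    t=4.2262 [y] (4,0) — stop
  → r_6 = 4.2262
beam 7: φ=135°, α=345°
  cosα=0.9659 sinα=-0.2588 | (2,4) | tMaxX 0.1967 tMaxY 2.5500 | tΔX 1.0353 tΔY 3.8637
    t=0.1967 [x] (3,4)
    t=1.2320 [x] (4,4) — stop
  → r_7 = 1.2320

ranges = [1.3873, 1.5473, 1.8738, 2.0900, 3.7891, 4.2262, 1.2320]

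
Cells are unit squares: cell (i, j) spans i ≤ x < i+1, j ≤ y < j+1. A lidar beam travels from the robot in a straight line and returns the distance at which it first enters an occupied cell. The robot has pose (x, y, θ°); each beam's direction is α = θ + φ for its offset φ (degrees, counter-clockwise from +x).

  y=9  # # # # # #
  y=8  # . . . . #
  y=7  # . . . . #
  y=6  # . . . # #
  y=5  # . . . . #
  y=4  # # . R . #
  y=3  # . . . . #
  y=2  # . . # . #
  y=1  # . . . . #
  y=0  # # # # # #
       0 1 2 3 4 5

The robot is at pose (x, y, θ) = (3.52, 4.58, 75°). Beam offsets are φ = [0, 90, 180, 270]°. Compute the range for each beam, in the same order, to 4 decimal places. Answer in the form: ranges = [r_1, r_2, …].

ranges = [1.8546, 1.5736, 1.6357, 1.5322]

beam 1: φ=0°, α=75°
  dir = (cos 75°, sin 75°) = (0.2588, 0.9659); from cell (3,4)
  next x-line at t=1.8546, next y-line at t=0.4348; Δt_x=3.8637, Δt_y=1.0353
    y: enter (3,5) at t=0.4348
    y: enter (3,6) at t=1.4701
    x: enter (4,6) at t=1.8546 ← occupied
  → r_1 = 1.8546
beam 2: φ=90°, α=165°
  dir = (cos 165°, sin 165°) = (-0.9659, 0.2588); from cell (3,4)
  next x-line at t=0.5383, next y-line at t=1.6228; Δt_x=1.0353, Δt_y=3.8637
    x: enter (2,4) at t=0.5383
    x: enter (1,4) at t=1.5736 ← occupied
  → r_2 = 1.5736
beam 3: φ=180°, α=255°
  dir = (cos 255°, sin 255°) = (-0.2588, -0.9659); from cell (3,4)
  next x-line at t=2.0091, next y-line at t=0.6005; Δt_x=3.8637, Δt_y=1.0353
    y: enter (3,3) at t=0.6005
    y: enter (3,2) at t=1.6357 ← occupied
  → r_3 = 1.6357
beam 4: φ=270°, α=345°
  dir = (cos 345°, sin 345°) = (0.9659, -0.2588); from cell (3,4)
  next x-line at t=0.4969, next y-line at t=2.2409; Δt_x=1.0353, Δt_y=3.8637
    x: enter (4,4) at t=0.4969
    x: enter (5,4) at t=1.5322 ← occupied
  → r_4 = 1.5322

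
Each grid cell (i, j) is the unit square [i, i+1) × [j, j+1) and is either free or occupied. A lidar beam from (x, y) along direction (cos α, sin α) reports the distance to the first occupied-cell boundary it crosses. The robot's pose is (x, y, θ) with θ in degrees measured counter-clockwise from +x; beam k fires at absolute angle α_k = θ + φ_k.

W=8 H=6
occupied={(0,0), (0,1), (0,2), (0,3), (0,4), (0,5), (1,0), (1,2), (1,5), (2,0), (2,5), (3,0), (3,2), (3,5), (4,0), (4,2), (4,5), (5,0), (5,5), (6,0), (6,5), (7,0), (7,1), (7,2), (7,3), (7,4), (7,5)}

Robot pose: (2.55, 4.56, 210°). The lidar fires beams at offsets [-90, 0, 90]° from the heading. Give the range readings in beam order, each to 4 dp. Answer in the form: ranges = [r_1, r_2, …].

beam 1: φ=-90°, α=120°
  dir = (cos 120°, sin 120°) = (-0.5000, 0.8660); from cell (2,4)
  next x-line at t=1.1000, next y-line at t=0.5081; Δt_x=2.0000, Δt_y=1.1547
    y: enter (2,5) at t=0.5081 ← occupied
  → r_1 = 0.5081
beam 2: φ=0°, α=210°
  dir = (cos 210°, sin 210°) = (-0.8660, -0.5000); from cell (2,4)
  next x-line at t=0.6351, next y-line at t=1.1200; Δt_x=1.1547, Δt_y=2.0000
    x: enter (1,4) at t=0.6351
    y: enter (1,3) at t=1.1200
    x: enter (0,3) at t=1.7898 ← occupied
  → r_2 = 1.7898
beam 3: φ=90°, α=300°
  dir = (cos 300°, sin 300°) = (0.5000, -0.8660); from cell (2,4)
  next x-line at t=0.9000, next y-line at t=0.6466; Δt_x=2.0000, Δt_y=1.1547
    y: enter (2,3) at t=0.6466
    x: enter (3,3) at t=0.9000
    y: enter (3,2) at t=1.8013 ← occupied
  → r_3 = 1.8013

ranges = [0.5081, 1.7898, 1.8013]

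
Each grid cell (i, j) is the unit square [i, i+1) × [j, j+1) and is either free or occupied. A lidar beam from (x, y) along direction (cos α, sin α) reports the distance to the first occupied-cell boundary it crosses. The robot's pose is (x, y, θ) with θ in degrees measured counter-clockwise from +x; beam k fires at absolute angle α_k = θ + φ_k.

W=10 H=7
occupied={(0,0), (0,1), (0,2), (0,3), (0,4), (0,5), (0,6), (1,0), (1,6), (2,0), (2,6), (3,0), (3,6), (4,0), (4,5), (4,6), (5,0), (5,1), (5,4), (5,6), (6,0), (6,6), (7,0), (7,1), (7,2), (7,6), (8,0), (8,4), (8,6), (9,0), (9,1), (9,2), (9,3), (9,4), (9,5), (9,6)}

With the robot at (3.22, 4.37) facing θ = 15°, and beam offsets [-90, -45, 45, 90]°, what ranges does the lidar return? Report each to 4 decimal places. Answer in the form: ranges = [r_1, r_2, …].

beam 1: φ=-90°, α=285°
  d=(0.2588,-0.9659)  start (3,4)  tX=3.0137 tY=0.3831  stride 1/|dx|=3.8637 1/|dy|=1.0353
    cross y-line → (3,3), t=0.3831
    cross y-line → (3,2), t=1.4183
    cross y-line → (3,1), t=2.4536
    cross x-line → (4,1), t=3.0137
    cross y-line → (4,0), t=3.4889 (wall)
  → r_1 = 3.4889
beam 2: φ=-45°, α=330°
  d=(0.8660,-0.5000)  start (3,4)  tX=0.9007 tY=0.7400  stride 1/|dx|=1.1547 1/|dy|=2.0000
    cross y-line → (3,3), t=0.7400
    cross x-line → (4,3), t=0.9007
    cross x-line → (5,3), t=2.0554
    cross y-line → (5,2), t=2.7400
    cross x-line → (6,2), t=3.2101
    cross x-line → (7,2), t=4.3648 (wall)
  → r_2 = 4.3648
beam 3: φ=45°, α=60°
  d=(0.5000,0.8660)  start (3,4)  tX=1.5600 tY=0.7275  stride 1/|dx|=2.0000 1/|dy|=1.1547
    cross y-line → (3,5), t=0.7275
    cross x-line → (4,5), t=1.5600 (wall)
  → r_3 = 1.5600
beam 4: φ=90°, α=105°
  d=(-0.2588,0.9659)  start (3,4)  tX=0.8500 tY=0.6522  stride 1/|dx|=3.8637 1/|dy|=1.0353
    cross y-line → (3,5), t=0.6522
    cross x-line → (2,5), t=0.8500
    cross y-line → (2,6), t=1.6875 (wall)
  → r_4 = 1.6875

ranges = [3.4889, 4.3648, 1.5600, 1.6875]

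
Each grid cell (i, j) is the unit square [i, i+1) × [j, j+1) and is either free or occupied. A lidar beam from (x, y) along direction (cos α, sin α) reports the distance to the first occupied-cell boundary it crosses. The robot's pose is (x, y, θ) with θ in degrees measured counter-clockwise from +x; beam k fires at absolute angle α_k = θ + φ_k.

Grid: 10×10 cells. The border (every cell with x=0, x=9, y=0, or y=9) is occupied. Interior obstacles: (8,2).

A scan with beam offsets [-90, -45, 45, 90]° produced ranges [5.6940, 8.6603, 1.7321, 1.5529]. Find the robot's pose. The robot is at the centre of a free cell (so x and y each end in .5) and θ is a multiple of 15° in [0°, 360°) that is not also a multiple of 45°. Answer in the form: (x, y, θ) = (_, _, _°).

(x, y, θ) = (2.5, 1.5, 105°)

Enumerate (i+0.5, j+0.5, θ) over the 63 free cells and 16 admissible headings. For each, cast all 4 beams and compare to the given ranges.
  (2.5, 6.5, 15°): beam 2 = 7.0000 ≠ 8.6603 ✗
  (8.5, 1.5, 240°): beam 1 = 8.6603 ≠ 5.6940 ✗
  (7.5, 6.5, 195°): beam 1 = 2.5882 ≠ 5.6940 ✗
  (3.5, 4.5, 330°): beam 1 = 4.0415 ≠ 5.6940 ✗
  (8.5, 1.5, 345°): beam 1 = 0.5176 ≠ 5.6940 ✗
  …
  (2.5, 1.5, 105°): r_1=5.6940, r_2=8.6603, r_3=1.7321, r_4=1.5529 — all match ✓
Only this pose fits every beam.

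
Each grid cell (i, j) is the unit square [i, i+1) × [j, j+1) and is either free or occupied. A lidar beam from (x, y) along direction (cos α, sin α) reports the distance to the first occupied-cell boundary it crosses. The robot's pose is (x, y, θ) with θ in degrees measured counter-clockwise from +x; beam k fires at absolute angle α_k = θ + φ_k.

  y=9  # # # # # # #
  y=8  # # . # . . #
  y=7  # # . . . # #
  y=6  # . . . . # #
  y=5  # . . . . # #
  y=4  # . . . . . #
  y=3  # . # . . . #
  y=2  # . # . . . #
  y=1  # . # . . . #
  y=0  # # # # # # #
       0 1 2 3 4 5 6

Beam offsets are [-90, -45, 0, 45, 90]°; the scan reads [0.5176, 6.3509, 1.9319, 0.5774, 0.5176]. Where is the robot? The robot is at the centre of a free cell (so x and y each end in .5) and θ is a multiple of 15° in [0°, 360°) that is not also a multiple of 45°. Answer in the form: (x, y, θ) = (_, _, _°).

(x, y, θ) = (1.5, 3.5, 105°)

Candidates: 31 free-cell centres × 16 headings = 496 poses. Raycast each; keep the one whose scan matches to 4 dp.
  (4.5, 1.5, 120°): beam 1 = 1.7321 ≠ 0.5176 ✗
  (5.5, 8.5, 255°): beam 1 = 1.5529 ≠ 0.5176 ✗
  (2.5, 5.5, 60°): beam 1 = 4.0415 ≠ 0.5176 ✗
  (4.5, 8.5, 255°): beam 2 = 0.5774 ≠ 6.3509 ✗
  (1.5, 4.5, 300°): beam 1 = 0.5774 ≠ 0.5176 ✗
  …
  (1.5, 3.5, 105°): r_1=0.5176, r_2=6.3509, r_3=1.9319, r_4=0.5774, r_5=0.5176 — all match ✓
No second candidate reproduces the full scan.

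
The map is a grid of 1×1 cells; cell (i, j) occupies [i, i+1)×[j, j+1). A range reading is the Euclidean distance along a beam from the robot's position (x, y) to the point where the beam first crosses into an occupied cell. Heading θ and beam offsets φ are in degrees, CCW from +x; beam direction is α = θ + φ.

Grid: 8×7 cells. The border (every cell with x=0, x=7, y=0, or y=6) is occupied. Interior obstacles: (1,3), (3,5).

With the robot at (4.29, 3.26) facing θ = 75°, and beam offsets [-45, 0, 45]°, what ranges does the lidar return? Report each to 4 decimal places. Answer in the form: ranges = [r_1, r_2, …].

beam 1: φ=-45°, α=30°
  direction (0.8660, 0.5000); cell (4,3); t to first gridline: x 0.8198, y 1.4800 (then +1.1547 / +2.0000)
    (5,3) via x @ 0.8198
    (5,4) via y @ 1.4800
    (6,4) via x @ 1.9745
    (7,4) via x @ 3.1292  # hit
  → r_1 = 3.1292
beam 2: φ=0°, α=75°
  direction (0.2588, 0.9659); cell (4,3); t to first gridline: x 2.7432, y 0.7661 (then +3.8637 / +1.0353)
    (4,4) via y @ 0.7661
    (4,5) via y @ 1.8014
    (5,5) via x @ 2.7432
    (5,6) via y @ 2.8367  # hit
  → r_2 = 2.8367
beam 3: φ=45°, α=120°
  direction (-0.5000, 0.8660); cell (4,3); t to first gridline: x 0.5800, y 0.8545 (then +2.0000 / +1.1547)
    (3,3) via x @ 0.5800
    (3,4) via y @ 0.8545
    (3,5) via y @ 2.0092  # hit
  → r_3 = 2.0092

ranges = [3.1292, 2.8367, 2.0092]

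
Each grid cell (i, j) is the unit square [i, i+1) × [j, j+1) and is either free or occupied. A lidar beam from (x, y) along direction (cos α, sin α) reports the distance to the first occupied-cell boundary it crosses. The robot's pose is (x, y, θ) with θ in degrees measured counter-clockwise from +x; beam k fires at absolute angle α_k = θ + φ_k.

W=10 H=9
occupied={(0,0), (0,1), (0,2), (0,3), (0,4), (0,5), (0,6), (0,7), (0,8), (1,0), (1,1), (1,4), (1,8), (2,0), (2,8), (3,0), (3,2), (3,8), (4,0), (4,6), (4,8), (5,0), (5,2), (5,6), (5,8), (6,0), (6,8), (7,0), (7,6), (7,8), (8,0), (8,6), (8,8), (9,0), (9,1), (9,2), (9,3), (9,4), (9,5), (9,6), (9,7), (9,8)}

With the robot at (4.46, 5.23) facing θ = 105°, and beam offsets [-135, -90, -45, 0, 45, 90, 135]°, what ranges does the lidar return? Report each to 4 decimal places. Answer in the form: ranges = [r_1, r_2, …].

beam 1: φ=-135°, α=330°
  dir = (cos 330°, sin 330°) = (0.8660, -0.5000); from cell (4,5)
  next x-line at t=0.6235, next y-line at t=0.4600; Δt_x=1.1547, Δt_y=2.0000
    y: enter (4,4) at t=0.4600
    x: enter (5,4) at t=0.6235
    x: enter (6,4) at t=1.7782
    y: enter (6,3) at t=2.4600
    x: enter (7,3) at t=2.9329
    x: enter (8,3) at t=4.0876
    y: enter (8,2) at t=4.4600
    x: enter (9,2) at t=5.2423 ← occupied
  → r_1 = 5.2423
beam 2: φ=-90°, α=15°
  dir = (cos 15°, sin 15°) = (0.9659, 0.2588); from cell (4,5)
  next x-line at t=0.5590, next y-line at t=2.9751; Δt_x=1.0353, Δt_y=3.8637
    x: enter (5,5) at t=0.5590
    x: enter (6,5) at t=1.5943
    x: enter (7,5) at t=2.6296
    y: enter (7,6) at t=2.9751 ← occupied
  → r_2 = 2.9751
beam 3: φ=-45°, α=60°
  dir = (cos 60°, sin 60°) = (0.5000, 0.8660); from cell (4,5)
  next x-line at t=1.0800, next y-line at t=0.8891; Δt_x=2.0000, Δt_y=1.1547
    y: enter (4,6) at t=0.8891 ← occupied
  → r_3 = 0.8891
beam 4: φ=0°, α=105°
  dir = (cos 105°, sin 105°) = (-0.2588, 0.9659); from cell (4,5)
  next x-line at t=1.7773, next y-line at t=0.7972; Δt_x=3.8637, Δt_y=1.0353
    y: enter (4,6) at t=0.7972 ← occupied
  → r_4 = 0.7972
beam 5: φ=45°, α=150°
  dir = (cos 150°, sin 150°) = (-0.8660, 0.5000); from cell (4,5)
  next x-line at t=0.5312, next y-line at t=1.5400; Δt_x=1.1547, Δt_y=2.0000
    x: enter (3,5) at t=0.5312
    y: enter (3,6) at t=1.5400
    x: enter (2,6) at t=1.6859
    x: enter (1,6) at t=2.8406
    y: enter (1,7) at t=3.5400
    x: enter (0,7) at t=3.9953 ← occupied
  → r_5 = 3.9953
beam 6: φ=90°, α=195°
  dir = (cos 195°, sin 195°) = (-0.9659, -0.2588); from cell (4,5)
  next x-line at t=0.4762, next y-line at t=0.8887; Δt_x=1.0353, Δt_y=3.8637
    x: enter (3,5) at t=0.4762
    y: enter (3,4) at t=0.8887
    x: enter (2,4) at t=1.5115
    x: enter (1,4) at t=2.5468 ← occupied
  → r_6 = 2.5468
beam 7: φ=135°, α=240°
  dir = (cos 240°, sin 240°) = (-0.5000, -0.8660); from cell (4,5)
  next x-line at t=0.9200, next y-line at t=0.2656; Δt_x=2.0000, Δt_y=1.1547
    y: enter (4,4) at t=0.2656
    x: enter (3,4) at t=0.9200
    y: enter (3,3) at t=1.4203
    y: enter (3,2) at t=2.5750 ← occupied
  → r_7 = 2.5750

ranges = [5.2423, 2.9751, 0.8891, 0.7972, 3.9953, 2.5468, 2.5750]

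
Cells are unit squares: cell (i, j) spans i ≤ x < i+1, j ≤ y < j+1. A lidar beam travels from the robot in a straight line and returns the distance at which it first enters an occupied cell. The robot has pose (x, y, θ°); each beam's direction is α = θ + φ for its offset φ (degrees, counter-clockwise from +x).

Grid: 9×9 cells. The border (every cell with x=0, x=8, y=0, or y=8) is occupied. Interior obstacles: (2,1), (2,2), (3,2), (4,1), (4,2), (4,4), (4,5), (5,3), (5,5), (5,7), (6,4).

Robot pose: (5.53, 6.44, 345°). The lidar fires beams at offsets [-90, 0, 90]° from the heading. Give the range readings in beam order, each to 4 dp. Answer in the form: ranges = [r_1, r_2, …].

ranges = [0.4555, 2.5571, 0.5798]

beam 1: φ=-90°, α=255°
  direction (-0.2588, -0.9659); cell (5,6); t to first gridline: x 2.0478, y 0.4555 (then +3.8637 / +1.0353)
    (5,5) via y @ 0.4555  # hit
  → r_1 = 0.4555
beam 2: φ=0°, α=345°
  direction (0.9659, -0.2588); cell (5,6); t to first gridline: x 0.4866, y 1.7000 (then +1.0353 / +3.8637)
    (6,6) via x @ 0.4866
    (7,6) via x @ 1.5219
    (7,5) via y @ 1.7000
    (8,5) via x @ 2.5571  # hit
  → r_2 = 2.5571
beam 3: φ=90°, α=75°
  direction (0.2588, 0.9659); cell (5,6); t to first gridline: x 1.8159, y 0.5798 (then +3.8637 / +1.0353)
    (5,7) via y @ 0.5798  # hit
  → r_3 = 0.5798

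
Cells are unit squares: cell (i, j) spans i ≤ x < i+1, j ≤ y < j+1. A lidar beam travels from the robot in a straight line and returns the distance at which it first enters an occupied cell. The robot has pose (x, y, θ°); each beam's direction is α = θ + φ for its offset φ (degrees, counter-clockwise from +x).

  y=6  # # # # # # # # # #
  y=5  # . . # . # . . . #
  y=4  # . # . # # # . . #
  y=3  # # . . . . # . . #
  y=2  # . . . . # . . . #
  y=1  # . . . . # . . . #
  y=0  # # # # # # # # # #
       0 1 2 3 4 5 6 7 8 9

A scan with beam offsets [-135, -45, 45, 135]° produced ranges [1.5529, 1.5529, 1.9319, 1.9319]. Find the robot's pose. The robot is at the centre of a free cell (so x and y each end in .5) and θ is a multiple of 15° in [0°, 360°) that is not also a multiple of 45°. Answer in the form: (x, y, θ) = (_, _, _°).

(x, y, θ) = (3.5, 2.5, 30°)

The pose lattice has 30·16 = 480 candidates. Test each by forward raycasting.
  (3.5, 2.5, 345°): beam 1 = 2.8868 ≠ 1.5529 ✗
  (4.5, 1.5, 240°): beam 1 = 3.6235 ≠ 1.5529 ✗
  (8.5, 5.5, 120°): beam 1 = 0.5176 ≠ 1.5529 ✗
  …
  (3.5, 2.5, 30°): r_1=1.5529, r_2=1.5529, r_3=1.9319, r_4=1.9319 — all match ✓
Only this pose fits every beam.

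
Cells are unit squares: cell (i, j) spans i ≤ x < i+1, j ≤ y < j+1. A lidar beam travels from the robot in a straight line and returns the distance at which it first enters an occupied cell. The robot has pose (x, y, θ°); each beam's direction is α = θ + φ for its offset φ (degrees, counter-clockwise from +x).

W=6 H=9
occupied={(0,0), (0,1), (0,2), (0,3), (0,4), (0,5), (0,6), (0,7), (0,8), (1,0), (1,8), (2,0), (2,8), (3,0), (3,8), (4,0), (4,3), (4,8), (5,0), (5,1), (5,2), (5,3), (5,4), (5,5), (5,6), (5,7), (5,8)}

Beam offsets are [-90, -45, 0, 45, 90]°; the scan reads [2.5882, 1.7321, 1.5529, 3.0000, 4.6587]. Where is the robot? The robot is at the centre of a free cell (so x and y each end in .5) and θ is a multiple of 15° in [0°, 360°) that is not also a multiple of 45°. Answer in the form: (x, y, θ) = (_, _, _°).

Enumerate (i+0.5, j+0.5, θ) over the 27 free cells and 16 admissible headings. For each, cast all 5 beams and compare to the given ranges.
  (2.5, 2.5, 105°): beam 1 = 1.9319 ≠ 2.5882 ✗
  (3.5, 5.5, 15°): beam 1 = 1.9319 ≠ 2.5882 ✗
  (2.5, 7.5, 330°): beam 1 = 3.0000 ≠ 2.5882 ✗
  (4.5, 6.5, 30°): beam 1 = 1.0000 ≠ 2.5882 ✗
  …
  (2.5, 5.5, 195°): r_1=2.5882, r_2=1.7321, r_3=1.5529, r_4=3.0000, r_5=4.6587 — all match ✓
Only this pose fits every beam.

(x, y, θ) = (2.5, 5.5, 195°)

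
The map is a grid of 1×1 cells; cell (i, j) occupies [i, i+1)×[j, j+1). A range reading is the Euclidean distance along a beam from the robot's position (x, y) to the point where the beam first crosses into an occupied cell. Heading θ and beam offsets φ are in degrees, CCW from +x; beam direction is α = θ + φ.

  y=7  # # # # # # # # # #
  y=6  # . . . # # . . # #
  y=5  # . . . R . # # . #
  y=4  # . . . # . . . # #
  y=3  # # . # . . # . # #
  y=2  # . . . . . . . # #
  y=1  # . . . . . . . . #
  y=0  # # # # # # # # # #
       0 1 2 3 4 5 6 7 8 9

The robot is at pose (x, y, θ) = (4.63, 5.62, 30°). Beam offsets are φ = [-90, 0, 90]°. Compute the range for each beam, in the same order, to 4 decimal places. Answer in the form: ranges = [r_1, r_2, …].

beam 1: φ=-90°, α=300°
  cosα=0.5000 sinα=-0.8660 | (4,5) | tMaxX 0.7400 tMaxY 0.7159 | tΔX 2.0000 tΔY 1.1547
    t=0.7159 [y] (4,4) — stop
  → r_1 = 0.7159
beam 2: φ=0°, α=30°
  cosα=0.8660 sinα=0.5000 | (4,5) | tMaxX 0.4272 tMaxY 0.7600 | tΔX 1.1547 tΔY 2.0000
    t=0.4272 [x] (5,5)
    t=0.7600 [y] (5,6) — stop
  → r_2 = 0.7600
beam 3: φ=90°, α=120°
  cosα=-0.5000 sinα=0.8660 | (4,5) | tMaxX 1.2600 tMaxY 0.4388 | tΔX 2.0000 tΔY 1.1547
    t=0.4388 [y] (4,6) — stop
  → r_3 = 0.4388

ranges = [0.7159, 0.7600, 0.4388]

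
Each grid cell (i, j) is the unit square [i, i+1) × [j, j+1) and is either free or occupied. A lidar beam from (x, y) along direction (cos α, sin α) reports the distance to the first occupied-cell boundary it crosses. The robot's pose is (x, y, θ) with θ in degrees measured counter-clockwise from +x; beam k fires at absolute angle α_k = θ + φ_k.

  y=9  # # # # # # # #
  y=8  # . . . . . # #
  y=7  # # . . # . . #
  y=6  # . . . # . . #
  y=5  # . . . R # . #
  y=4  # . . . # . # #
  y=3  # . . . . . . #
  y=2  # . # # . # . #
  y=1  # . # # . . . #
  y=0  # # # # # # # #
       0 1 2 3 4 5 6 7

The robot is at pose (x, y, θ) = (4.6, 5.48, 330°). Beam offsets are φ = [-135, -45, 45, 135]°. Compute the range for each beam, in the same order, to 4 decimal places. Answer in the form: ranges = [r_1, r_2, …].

ranges = [3.7270, 0.4969, 0.4141, 0.5383]

beam 1: φ=-135°, α=195°
  cosα=-0.9659 sinα=-0.2588 | (4,5) | tMaxX 0.6212 tMaxY 1.8546 | tΔX 1.0353 tΔY 3.8637
    t=0.6212 [x] (3,5)
    t=1.6564 [x] (2,5)
    t=1.8546 [y] (2,4)
    t=2.6917 [x] (1,4)
    t=3.7270 [x] (0,4) — stop
  → r_1 = 3.7270
beam 2: φ=-45°, α=285°
  cosα=0.2588 sinα=-0.9659 | (4,5) | tMaxX 1.5455 tMaxY 0.4969 | tΔX 3.8637 tΔY 1.0353
    t=0.4969 [y] (4,4) — stop
  → r_2 = 0.4969
beam 3: φ=45°, α=15°
  cosα=0.9659 sinα=0.2588 | (4,5) | tMaxX 0.4141 tMaxY 2.0091 | tΔX 1.0353 tΔY 3.8637
    t=0.4141 [x] (5,5) — stop
  → r_3 = 0.4141
beam 4: φ=135°, α=105°
  cosα=-0.2588 sinα=0.9659 | (4,5) | tMaxX 2.3182 tMaxY 0.5383 | tΔX 3.8637 tΔY 1.0353
    t=0.5383 [y] (4,6) — stop
  → r_4 = 0.5383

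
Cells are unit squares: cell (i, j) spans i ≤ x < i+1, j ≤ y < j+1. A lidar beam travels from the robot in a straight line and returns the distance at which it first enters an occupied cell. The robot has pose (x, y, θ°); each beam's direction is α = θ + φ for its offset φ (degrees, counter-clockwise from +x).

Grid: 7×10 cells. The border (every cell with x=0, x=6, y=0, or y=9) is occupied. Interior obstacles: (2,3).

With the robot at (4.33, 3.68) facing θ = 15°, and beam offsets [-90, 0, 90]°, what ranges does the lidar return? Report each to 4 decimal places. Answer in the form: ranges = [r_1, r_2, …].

beam 1: φ=-90°, α=285°
  dir = (cos 285°, sin 285°) = (0.2588, -0.9659); from cell (4,3)
  next x-line at t=2.5887, next y-line at t=0.7040; Δt_x=3.8637, Δt_y=1.0353
    y: enter (4,2) at t=0.7040
    y: enter (4,1) at t=1.7393
    x: enter (5,1) at t=2.5887
    y: enter (5,0) at t=2.7745 ← occupied
  → r_1 = 2.7745
beam 2: φ=0°, α=15°
  dir = (cos 15°, sin 15°) = (0.9659, 0.2588); from cell (4,3)
  next x-line at t=0.6936, next y-line at t=1.2364; Δt_x=1.0353, Δt_y=3.8637
    x: enter (5,3) at t=0.6936
    y: enter (5,4) at t=1.2364
    x: enter (6,4) at t=1.7289 ← occupied
  → r_2 = 1.7289
beam 3: φ=90°, α=105°
  dir = (cos 105°, sin 105°) = (-0.2588, 0.9659); from cell (4,3)
  next x-line at t=1.2750, next y-line at t=0.3313; Δt_x=3.8637, Δt_y=1.0353
    y: enter (4,4) at t=0.3313
    x: enter (3,4) at t=1.2750
    y: enter (3,5) at t=1.3666
    y: enter (3,6) at t=2.4018
    y: enter (3,7) at t=3.4371
    y: enter (3,8) at t=4.4724
    x: enter (2,8) at t=5.1387
    y: enter (2,9) at t=5.5077 ← occupied
  → r_3 = 5.5077

ranges = [2.7745, 1.7289, 5.5077]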